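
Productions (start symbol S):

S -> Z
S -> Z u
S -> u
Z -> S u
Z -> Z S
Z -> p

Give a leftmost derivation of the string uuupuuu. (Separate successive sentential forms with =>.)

S => Z   [S -> Z]
Z => ZS   [Z -> Z S]
ZS => ZSS   [Z -> Z S]
ZSS => ZSSS   [Z -> Z S]
ZSSS => SuSSS   [Z -> S u]
SuSSS => ZuSSS   [S -> Z]
ZuSSS => SuuSSS   [Z -> S u]
SuuSSS => uuuSSS   [S -> u]
uuuSSS => uuuZuSS   [S -> Z u]
uuuZuSS => uuupuSS   [Z -> p]
uuupuSS => uuupuuS   [S -> u]
uuupuuS => uuupuuu   [S -> u]

S=>Z=>ZS=>ZSS=>ZSSS=>SuSSS=>ZuSSS=>SuuSSS=>uuuSSS=>uuuZuSS=>uuupuSS=>uuupuuS=>uuupuuu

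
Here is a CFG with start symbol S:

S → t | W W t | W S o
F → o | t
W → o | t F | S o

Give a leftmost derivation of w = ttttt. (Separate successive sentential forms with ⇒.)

S ⇒ WWt ⇒ tFWt ⇒ ttWt ⇒ tttFt ⇒ ttttt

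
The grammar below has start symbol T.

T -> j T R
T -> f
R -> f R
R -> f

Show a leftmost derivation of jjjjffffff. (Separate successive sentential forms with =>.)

T => jTR => jjTRR => jjjTRRR => jjjjTRRRR => jjjjfRRRR => jjjjffRRR => jjjjfffRRR => jjjjffffRR => jjjjfffffR => jjjjffffff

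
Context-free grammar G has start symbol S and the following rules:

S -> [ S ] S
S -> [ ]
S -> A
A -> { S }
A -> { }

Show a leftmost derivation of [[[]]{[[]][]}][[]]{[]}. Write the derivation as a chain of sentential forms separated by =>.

S => [S]S   [S -> [ S ] S]
[S]S => [[S]S]S   [S -> [ S ] S]
[[S]S]S => [[[]]S]S   [S -> [ ]]
[[[]]S]S => [[[]]A]S   [S -> A]
[[[]]A]S => [[[]]{S}]S   [A -> { S }]
[[[]]{S}]S => [[[]]{[S]S}]S   [S -> [ S ] S]
[[[]]{[S]S}]S => [[[]]{[[]]S}]S   [S -> [ ]]
[[[]]{[[]]S}]S => [[[]]{[[]][]}]S   [S -> [ ]]
[[[]]{[[]][]}]S => [[[]]{[[]][]}][S]S   [S -> [ S ] S]
[[[]]{[[]][]}][S]S => [[[]]{[[]][]}][[]]S   [S -> [ ]]
[[[]]{[[]][]}][[]]S => [[[]]{[[]][]}][[]]A   [S -> A]
[[[]]{[[]][]}][[]]A => [[[]]{[[]][]}][[]]{S}   [A -> { S }]
[[[]]{[[]][]}][[]]{S} => [[[]]{[[]][]}][[]]{[]}   [S -> [ ]]

S => [S]S => [[S]S]S => [[[]]S]S => [[[]]A]S => [[[]]{S}]S => [[[]]{[S]S}]S => [[[]]{[[]]S}]S => [[[]]{[[]][]}]S => [[[]]{[[]][]}][S]S => [[[]]{[[]][]}][[]]S => [[[]]{[[]][]}][[]]A => [[[]]{[[]][]}][[]]{S} => [[[]]{[[]][]}][[]]{[]}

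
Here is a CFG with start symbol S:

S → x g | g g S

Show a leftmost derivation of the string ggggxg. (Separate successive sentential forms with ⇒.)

S ⇒ ggS ⇒ ggggS ⇒ ggggxg

S ⇒ ggS   [S → g g S]
ggS ⇒ ggggS   [S → g g S]
ggggS ⇒ ggggxg   [S → x g]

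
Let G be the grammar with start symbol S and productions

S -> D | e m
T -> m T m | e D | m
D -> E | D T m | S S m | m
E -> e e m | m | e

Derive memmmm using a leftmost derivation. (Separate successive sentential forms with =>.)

S => D => DTm => mTm => meDm => meSSmm => meDSmm => memSmm => memDmm => memmmm

S => D   [S -> D]
D => DTm   [D -> D T m]
DTm => mTm   [D -> m]
mTm => meDm   [T -> e D]
meDm => meSSmm   [D -> S S m]
meSSmm => meDSmm   [S -> D]
meDSmm => memSmm   [D -> m]
memSmm => memDmm   [S -> D]
memDmm => memmmm   [D -> m]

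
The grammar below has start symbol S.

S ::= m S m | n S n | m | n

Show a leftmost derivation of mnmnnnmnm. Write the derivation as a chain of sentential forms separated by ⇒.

S ⇒ mSm ⇒ mnSnm ⇒ mnmSmnm ⇒ mnmnSnmnm ⇒ mnmnnnmnm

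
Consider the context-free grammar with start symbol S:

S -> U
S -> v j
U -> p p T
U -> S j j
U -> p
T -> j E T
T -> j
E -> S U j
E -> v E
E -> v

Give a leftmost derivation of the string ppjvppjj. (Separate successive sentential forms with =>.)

S => U => ppT => ppjET => ppjvET => ppjvSUjT => ppjvUUjT => ppjvpUjT => ppjvppjT => ppjvppjj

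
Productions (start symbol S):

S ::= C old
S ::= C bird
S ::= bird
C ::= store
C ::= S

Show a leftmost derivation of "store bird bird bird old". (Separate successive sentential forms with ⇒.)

S ⇒ C old   [S ::= C old]
C old ⇒ S old   [C ::= S]
S old ⇒ C bird old   [S ::= C bird]
C bird old ⇒ S bird old   [C ::= S]
S bird old ⇒ C bird bird old   [S ::= C bird]
C bird bird old ⇒ S bird bird old   [C ::= S]
S bird bird old ⇒ C bird bird bird old   [S ::= C bird]
C bird bird bird old ⇒ store bird bird bird old   [C ::= store]

S ⇒ C old ⇒ S old ⇒ C bird old ⇒ S bird old ⇒ C bird bird old ⇒ S bird bird old ⇒ C bird bird bird old ⇒ store bird bird bird old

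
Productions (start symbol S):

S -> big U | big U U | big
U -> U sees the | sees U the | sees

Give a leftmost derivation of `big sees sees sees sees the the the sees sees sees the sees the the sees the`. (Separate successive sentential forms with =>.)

S => big U U => big sees U the U => big sees sees U the the U => big sees sees U sees the the the U => big sees sees sees sees the the the U => big sees sees sees sees the the the U sees the => big sees sees sees sees the the the sees U the sees the => big sees sees sees sees the the the sees U sees the the sees the => big sees sees sees sees the the the sees U sees the sees the the sees the => big sees sees sees sees the the the sees sees sees the sees the the sees the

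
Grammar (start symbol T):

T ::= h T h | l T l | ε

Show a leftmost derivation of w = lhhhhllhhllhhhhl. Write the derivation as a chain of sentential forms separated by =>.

T => lTl   [T ::= l T l]
lTl => lhThl   [T ::= h T h]
lhThl => lhhThhl   [T ::= h T h]
lhhThhl => lhhhThhhl   [T ::= h T h]
lhhhThhhl => lhhhhThhhhl   [T ::= h T h]
lhhhhThhhhl => lhhhhlTlhhhhl   [T ::= l T l]
lhhhhlTlhhhhl => lhhhhllTllhhhhl   [T ::= l T l]
lhhhhllTllhhhhl => lhhhhllhThllhhhhl   [T ::= h T h]
lhhhhllhThllhhhhl => lhhhhllhhllhhhhl   [T ::= ε]

T => lTl => lhThl => lhhThhl => lhhhThhhl => lhhhhThhhhl => lhhhhlTlhhhhl => lhhhhllTllhhhhl => lhhhhllhThllhhhhl => lhhhhllhhllhhhhl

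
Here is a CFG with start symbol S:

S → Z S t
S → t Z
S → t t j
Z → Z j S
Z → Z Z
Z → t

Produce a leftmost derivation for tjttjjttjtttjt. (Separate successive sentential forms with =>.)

S => ZSt   [S → Z S t]
ZSt => ZZSt   [Z → Z Z]
ZZSt => ZjSZSt   [Z → Z j S]
ZjSZSt => ZjSjSZSt   [Z → Z j S]
ZjSjSZSt => tjSjSZSt   [Z → t]
tjSjSZSt => tjttjjSZSt   [S → t t j]
tjttjjSZSt => tjttjjttjZSt   [S → t t j]
tjttjjttjZSt => tjttjjttjtSt   [Z → t]
tjttjjttjtSt => tjttjjttjtttjt   [S → t t j]

S => ZSt => ZZSt => ZjSZSt => ZjSjSZSt => tjSjSZSt => tjttjjSZSt => tjttjjttjZSt => tjttjjttjtSt => tjttjjttjtttjt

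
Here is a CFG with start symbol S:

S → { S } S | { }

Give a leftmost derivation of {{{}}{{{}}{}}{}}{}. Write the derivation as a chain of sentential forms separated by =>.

S=>{S}S=>{{S}S}S=>{{{}}S}S=>{{{}}{S}S}S=>{{{}}{{S}S}S}S=>{{{}}{{{}}S}S}S=>{{{}}{{{}}{}}S}S=>{{{}}{{{}}{}}{}}S=>{{{}}{{{}}{}}{}}{}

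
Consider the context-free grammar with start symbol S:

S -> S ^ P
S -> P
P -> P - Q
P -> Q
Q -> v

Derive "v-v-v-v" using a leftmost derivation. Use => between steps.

S => P   [S -> P]
P => P-Q   [P -> P - Q]
P-Q => P-Q-Q   [P -> P - Q]
P-Q-Q => P-Q-Q-Q   [P -> P - Q]
P-Q-Q-Q => Q-Q-Q-Q   [P -> Q]
Q-Q-Q-Q => v-Q-Q-Q   [Q -> v]
v-Q-Q-Q => v-v-Q-Q   [Q -> v]
v-v-Q-Q => v-v-v-Q   [Q -> v]
v-v-v-Q => v-v-v-v   [Q -> v]

S=>P=>P-Q=>P-Q-Q=>P-Q-Q-Q=>Q-Q-Q-Q=>v-Q-Q-Q=>v-v-Q-Q=>v-v-v-Q=>v-v-v-v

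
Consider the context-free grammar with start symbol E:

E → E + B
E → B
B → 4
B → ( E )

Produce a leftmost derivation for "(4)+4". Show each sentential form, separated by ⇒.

E ⇒ E+B ⇒ B+B ⇒ (E)+B ⇒ (B)+B ⇒ (4)+B ⇒ (4)+4

E ⇒ E+B   [E → E + B]
E+B ⇒ B+B   [E → B]
B+B ⇒ (E)+B   [B → ( E )]
(E)+B ⇒ (B)+B   [E → B]
(B)+B ⇒ (4)+B   [B → 4]
(4)+B ⇒ (4)+4   [B → 4]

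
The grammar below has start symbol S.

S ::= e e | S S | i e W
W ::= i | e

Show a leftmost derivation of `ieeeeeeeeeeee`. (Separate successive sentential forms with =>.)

S => SS   [S ::= S S]
SS => SSS   [S ::= S S]
SSS => ieWSS   [S ::= i e W]
ieWSS => ieeSS   [W ::= e]
ieeSS => ieeSSS   [S ::= S S]
ieeSSS => ieeSSSS   [S ::= S S]
ieeSSSS => ieeSSSSS   [S ::= S S]
ieeSSSSS => ieeeeSSSS   [S ::= e e]
ieeeeSSSS => ieeeeeeSSS   [S ::= e e]
ieeeeeeSSS => ieeeeeeeeSS   [S ::= e e]
ieeeeeeeeSS => ieeeeeeeeeeS   [S ::= e e]
ieeeeeeeeeeS => ieeeeeeeeeeee   [S ::= e e]

S=>SS=>SSS=>ieWSS=>ieeSS=>ieeSSS=>ieeSSSS=>ieeSSSSS=>ieeeeSSSS=>ieeeeeeSSS=>ieeeeeeeeSS=>ieeeeeeeeeeS=>ieeeeeeeeeeee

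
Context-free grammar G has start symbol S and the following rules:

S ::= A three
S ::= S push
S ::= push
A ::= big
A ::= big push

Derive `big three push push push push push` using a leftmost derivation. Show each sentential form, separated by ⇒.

S ⇒ S push ⇒ S push push ⇒ S push push push ⇒ S push push push push ⇒ S push push push push push ⇒ A three push push push push push ⇒ big three push push push push push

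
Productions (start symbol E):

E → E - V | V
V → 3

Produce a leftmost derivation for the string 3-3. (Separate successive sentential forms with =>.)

E => E-V => V-V => 3-V => 3-3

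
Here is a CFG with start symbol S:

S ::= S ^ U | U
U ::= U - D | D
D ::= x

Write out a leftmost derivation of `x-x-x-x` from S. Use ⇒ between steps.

S ⇒ U ⇒ U-D ⇒ U-D-D ⇒ U-D-D-D ⇒ D-D-D-D ⇒ x-D-D-D ⇒ x-x-D-D ⇒ x-x-x-D ⇒ x-x-x-x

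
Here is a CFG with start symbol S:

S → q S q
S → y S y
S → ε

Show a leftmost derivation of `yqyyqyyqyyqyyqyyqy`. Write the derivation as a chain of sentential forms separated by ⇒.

S ⇒ ySy   [S → y S y]
ySy ⇒ yqSqy   [S → q S q]
yqSqy ⇒ yqySyqy   [S → y S y]
yqySyqy ⇒ yqyySyyqy   [S → y S y]
yqyySyyqy ⇒ yqyyqSqyyqy   [S → q S q]
yqyyqSqyyqy ⇒ yqyyqySyqyyqy   [S → y S y]
yqyyqySyqyyqy ⇒ yqyyqyySyyqyyqy   [S → y S y]
yqyyqyySyyqyyqy ⇒ yqyyqyyqSqyyqyyqy   [S → q S q]
yqyyqyyqSqyyqyyqy ⇒ yqyyqyyqySyqyyqyyqy   [S → y S y]
yqyyqyyqySyqyyqyyqy ⇒ yqyyqyyqyyqyyqyyqy   [S → ε]

S ⇒ ySy ⇒ yqSqy ⇒ yqySyqy ⇒ yqyySyyqy ⇒ yqyyqSqyyqy ⇒ yqyyqySyqyyqy ⇒ yqyyqyySyyqyyqy ⇒ yqyyqyyqSqyyqyyqy ⇒ yqyyqyyqySyqyyqyyqy ⇒ yqyyqyyqyyqyyqyyqy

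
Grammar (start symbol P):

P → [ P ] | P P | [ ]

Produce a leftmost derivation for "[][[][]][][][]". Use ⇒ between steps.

P ⇒ PP ⇒ []P ⇒ []PP ⇒ []PPP ⇒ []PPPP ⇒ [][P]PPP ⇒ [][PP]PPP ⇒ [][[]P]PPP ⇒ [][[][]]PPP ⇒ [][[][]][]PP ⇒ [][[][]][][]P ⇒ [][[][]][][][]

P ⇒ PP   [P → P P]
PP ⇒ []P   [P → [ ]]
[]P ⇒ []PP   [P → P P]
[]PP ⇒ []PPP   [P → P P]
[]PPP ⇒ []PPPP   [P → P P]
[]PPPP ⇒ [][P]PPP   [P → [ P ]]
[][P]PPP ⇒ [][PP]PPP   [P → P P]
[][PP]PPP ⇒ [][[]P]PPP   [P → [ ]]
[][[]P]PPP ⇒ [][[][]]PPP   [P → [ ]]
[][[][]]PPP ⇒ [][[][]][]PP   [P → [ ]]
[][[][]][]PP ⇒ [][[][]][][]P   [P → [ ]]
[][[][]][][]P ⇒ [][[][]][][][]   [P → [ ]]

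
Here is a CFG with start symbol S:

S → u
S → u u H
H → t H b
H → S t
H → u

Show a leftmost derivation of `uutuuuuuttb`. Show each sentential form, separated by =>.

S => uuH => uutHb => uutStb => uutuuHtb => uutuuSttb => uutuuuuHttb => uutuuuuuttb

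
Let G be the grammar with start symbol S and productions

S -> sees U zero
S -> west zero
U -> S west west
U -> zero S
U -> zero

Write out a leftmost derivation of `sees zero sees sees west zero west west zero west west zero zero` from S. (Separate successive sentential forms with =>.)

S => sees U zero => sees zero S zero => sees zero sees U zero zero => sees zero sees S west west zero zero => sees zero sees sees U zero west west zero zero => sees zero sees sees S west west zero west west zero zero => sees zero sees sees west zero west west zero west west zero zero

S => sees U zero   [S -> sees U zero]
sees U zero => sees zero S zero   [U -> zero S]
sees zero S zero => sees zero sees U zero zero   [S -> sees U zero]
sees zero sees U zero zero => sees zero sees S west west zero zero   [U -> S west west]
sees zero sees S west west zero zero => sees zero sees sees U zero west west zero zero   [S -> sees U zero]
sees zero sees sees U zero west west zero zero => sees zero sees sees S west west zero west west zero zero   [U -> S west west]
sees zero sees sees S west west zero west west zero zero => sees zero sees sees west zero west west zero west west zero zero   [S -> west zero]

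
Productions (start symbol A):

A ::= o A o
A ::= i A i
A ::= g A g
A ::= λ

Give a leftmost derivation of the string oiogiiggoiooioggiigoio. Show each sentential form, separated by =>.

A => oAo => oiAio => oioAoio => oiogAgoio => oiogiAigoio => oiogiiAiigoio => oiogiigAgiigoio => oiogiiggAggiigoio => oiogiiggoAoggiigoio => oiogiiggoiAioggiigoio => oiogiiggoioAoioggiigoio => oiogiiggoiooioggiigoio

A => oAo   [A ::= o A o]
oAo => oiAio   [A ::= i A i]
oiAio => oioAoio   [A ::= o A o]
oioAoio => oiogAgoio   [A ::= g A g]
oiogAgoio => oiogiAigoio   [A ::= i A i]
oiogiAigoio => oiogiiAiigoio   [A ::= i A i]
oiogiiAiigoio => oiogiigAgiigoio   [A ::= g A g]
oiogiigAgiigoio => oiogiiggAggiigoio   [A ::= g A g]
oiogiiggAggiigoio => oiogiiggoAoggiigoio   [A ::= o A o]
oiogiiggoAoggiigoio => oiogiiggoiAioggiigoio   [A ::= i A i]
oiogiiggoiAioggiigoio => oiogiiggoioAoioggiigoio   [A ::= o A o]
oiogiiggoioAoioggiigoio => oiogiiggoiooioggiigoio   [A ::= λ]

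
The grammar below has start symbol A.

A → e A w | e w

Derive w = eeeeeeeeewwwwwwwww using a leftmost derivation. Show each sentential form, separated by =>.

A => eAw   [A → e A w]
eAw => eeAww   [A → e A w]
eeAww => eeeAwww   [A → e A w]
eeeAwww => eeeeAwwww   [A → e A w]
eeeeAwwww => eeeeeAwwwww   [A → e A w]
eeeeeAwwwww => eeeeeeAwwwwww   [A → e A w]
eeeeeeAwwwwww => eeeeeeeAwwwwwww   [A → e A w]
eeeeeeeAwwwwwww => eeeeeeeeAwwwwwwww   [A → e A w]
eeeeeeeeAwwwwwwww => eeeeeeeeewwwwwwwww   [A → e w]

A=>eAw=>eeAww=>eeeAwww=>eeeeAwwww=>eeeeeAwwwww=>eeeeeeAwwwwww=>eeeeeeeAwwwwwww=>eeeeeeeeAwwwwwwww=>eeeeeeeeewwwwwwwww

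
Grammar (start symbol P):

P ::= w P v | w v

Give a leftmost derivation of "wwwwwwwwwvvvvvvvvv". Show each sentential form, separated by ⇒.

P ⇒ wPv ⇒ wwPvv ⇒ wwwPvvv ⇒ wwwwPvvvv ⇒ wwwwwPvvvvv ⇒ wwwwwwPvvvvvv ⇒ wwwwwwwPvvvvvvv ⇒ wwwwwwwwPvvvvvvvv ⇒ wwwwwwwwwvvvvvvvvv

P ⇒ wPv   [P ::= w P v]
wPv ⇒ wwPvv   [P ::= w P v]
wwPvv ⇒ wwwPvvv   [P ::= w P v]
wwwPvvv ⇒ wwwwPvvvv   [P ::= w P v]
wwwwPvvvv ⇒ wwwwwPvvvvv   [P ::= w P v]
wwwwwPvvvvv ⇒ wwwwwwPvvvvvv   [P ::= w P v]
wwwwwwPvvvvvv ⇒ wwwwwwwPvvvvvvv   [P ::= w P v]
wwwwwwwPvvvvvvv ⇒ wwwwwwwwPvvvvvvvv   [P ::= w P v]
wwwwwwwwPvvvvvvvv ⇒ wwwwwwwwwvvvvvvvvv   [P ::= w v]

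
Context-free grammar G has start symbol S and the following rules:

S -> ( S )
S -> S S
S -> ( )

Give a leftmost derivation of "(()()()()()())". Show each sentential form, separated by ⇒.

S ⇒ (S) ⇒ (SS) ⇒ (SSS) ⇒ (SSSS) ⇒ (SSSSS) ⇒ (()SSSS) ⇒ (()SSSSS) ⇒ (()()SSSS) ⇒ (()()()SSS) ⇒ (()()()()SS) ⇒ (()()()()()S) ⇒ (()()()()()())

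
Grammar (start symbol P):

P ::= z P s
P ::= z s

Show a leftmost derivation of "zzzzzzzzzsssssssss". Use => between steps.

P => zPs => zzPss => zzzPsss => zzzzPssss => zzzzzPsssss => zzzzzzPssssss => zzzzzzzPsssssss => zzzzzzzzPssssssss => zzzzzzzzzsssssssss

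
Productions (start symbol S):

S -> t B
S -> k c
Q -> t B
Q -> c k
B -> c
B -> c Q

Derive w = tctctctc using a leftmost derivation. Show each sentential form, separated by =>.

S => tB   [S -> t B]
tB => tcQ   [B -> c Q]
tcQ => tctB   [Q -> t B]
tctB => tctcQ   [B -> c Q]
tctcQ => tctctB   [Q -> t B]
tctctB => tctctcQ   [B -> c Q]
tctctcQ => tctctctB   [Q -> t B]
tctctctB => tctctctc   [B -> c]

S=>tB=>tcQ=>tctB=>tctcQ=>tctctB=>tctctcQ=>tctctctB=>tctctctc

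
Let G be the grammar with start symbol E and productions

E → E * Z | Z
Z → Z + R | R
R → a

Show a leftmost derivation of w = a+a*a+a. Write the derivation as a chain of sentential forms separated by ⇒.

E ⇒ E*Z   [E → E * Z]
E*Z ⇒ Z*Z   [E → Z]
Z*Z ⇒ Z+R*Z   [Z → Z + R]
Z+R*Z ⇒ R+R*Z   [Z → R]
R+R*Z ⇒ a+R*Z   [R → a]
a+R*Z ⇒ a+a*Z   [R → a]
a+a*Z ⇒ a+a*Z+R   [Z → Z + R]
a+a*Z+R ⇒ a+a*R+R   [Z → R]
a+a*R+R ⇒ a+a*a+R   [R → a]
a+a*a+R ⇒ a+a*a+a   [R → a]

E ⇒ E*Z ⇒ Z*Z ⇒ Z+R*Z ⇒ R+R*Z ⇒ a+R*Z ⇒ a+a*Z ⇒ a+a*Z+R ⇒ a+a*R+R ⇒ a+a*a+R ⇒ a+a*a+a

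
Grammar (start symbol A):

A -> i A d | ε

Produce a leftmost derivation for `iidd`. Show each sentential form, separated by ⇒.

A ⇒ iAd   [A -> i A d]
iAd ⇒ iiAdd   [A -> i A d]
iiAdd ⇒ iidd   [A -> ε]

A ⇒ iAd ⇒ iiAdd ⇒ iidd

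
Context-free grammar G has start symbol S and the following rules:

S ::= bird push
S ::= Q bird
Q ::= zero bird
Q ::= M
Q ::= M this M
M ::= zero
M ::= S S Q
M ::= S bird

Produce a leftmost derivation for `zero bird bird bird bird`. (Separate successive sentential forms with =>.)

S => Q bird   [S ::= Q bird]
Q bird => M bird   [Q ::= M]
M bird => S bird bird   [M ::= S bird]
S bird bird => Q bird bird bird   [S ::= Q bird]
Q bird bird bird => zero bird bird bird bird   [Q ::= zero bird]

S => Q bird => M bird => S bird bird => Q bird bird bird => zero bird bird bird bird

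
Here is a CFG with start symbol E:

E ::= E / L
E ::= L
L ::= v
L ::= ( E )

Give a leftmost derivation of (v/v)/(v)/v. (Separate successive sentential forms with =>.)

E => E/L => E/L/L => L/L/L => (E)/L/L => (E/L)/L/L => (L/L)/L/L => (v/L)/L/L => (v/v)/L/L => (v/v)/(E)/L => (v/v)/(L)/L => (v/v)/(v)/L => (v/v)/(v)/v

E => E/L   [E ::= E / L]
E/L => E/L/L   [E ::= E / L]
E/L/L => L/L/L   [E ::= L]
L/L/L => (E)/L/L   [L ::= ( E )]
(E)/L/L => (E/L)/L/L   [E ::= E / L]
(E/L)/L/L => (L/L)/L/L   [E ::= L]
(L/L)/L/L => (v/L)/L/L   [L ::= v]
(v/L)/L/L => (v/v)/L/L   [L ::= v]
(v/v)/L/L => (v/v)/(E)/L   [L ::= ( E )]
(v/v)/(E)/L => (v/v)/(L)/L   [E ::= L]
(v/v)/(L)/L => (v/v)/(v)/L   [L ::= v]
(v/v)/(v)/L => (v/v)/(v)/v   [L ::= v]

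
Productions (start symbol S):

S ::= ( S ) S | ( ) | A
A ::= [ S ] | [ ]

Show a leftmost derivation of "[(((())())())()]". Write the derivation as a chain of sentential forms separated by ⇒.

S ⇒ A ⇒ [S] ⇒ [(S)S] ⇒ [((S)S)S] ⇒ [(((S)S)S)S] ⇒ [(((())S)S)S] ⇒ [(((())())S)S] ⇒ [(((())())())S] ⇒ [(((())())())()]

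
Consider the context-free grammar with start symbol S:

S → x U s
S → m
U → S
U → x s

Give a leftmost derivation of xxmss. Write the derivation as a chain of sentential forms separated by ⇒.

S ⇒ xUs ⇒ xSs ⇒ xxUss ⇒ xxSss ⇒ xxmss

S ⇒ xUs   [S → x U s]
xUs ⇒ xSs   [U → S]
xSs ⇒ xxUss   [S → x U s]
xxUss ⇒ xxSss   [U → S]
xxSss ⇒ xxmss   [S → m]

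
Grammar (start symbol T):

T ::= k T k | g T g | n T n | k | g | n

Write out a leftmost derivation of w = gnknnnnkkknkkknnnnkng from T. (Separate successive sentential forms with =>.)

T => gTg   [T ::= g T g]
gTg => gnTng   [T ::= n T n]
gnTng => gnkTkng   [T ::= k T k]
gnkTkng => gnknTnkng   [T ::= n T n]
gnknTnkng => gnknnTnnkng   [T ::= n T n]
gnknnTnnkng => gnknnnTnnnkng   [T ::= n T n]
gnknnnTnnnkng => gnknnnnTnnnnkng   [T ::= n T n]
gnknnnnTnnnnkng => gnknnnnkTknnnnkng   [T ::= k T k]
gnknnnnkTknnnnkng => gnknnnnkkTkknnnnkng   [T ::= k T k]
gnknnnnkkTkknnnnkng => gnknnnnkkkTkkknnnnkng   [T ::= k T k]
gnknnnnkkkTkkknnnnkng => gnknnnnkkknkkknnnnkng   [T ::= n]

T => gTg => gnTng => gnkTkng => gnknTnkng => gnknnTnnkng => gnknnnTnnnkng => gnknnnnTnnnnkng => gnknnnnkTknnnnkng => gnknnnnkkTkknnnnkng => gnknnnnkkkTkkknnnnkng => gnknnnnkkknkkknnnnkng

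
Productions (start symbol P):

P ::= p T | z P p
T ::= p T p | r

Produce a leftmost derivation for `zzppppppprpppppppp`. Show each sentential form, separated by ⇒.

P ⇒ zPp   [P ::= z P p]
zPp ⇒ zzPpp   [P ::= z P p]
zzPpp ⇒ zzpTpp   [P ::= p T]
zzpTpp ⇒ zzppTppp   [T ::= p T p]
zzppTppp ⇒ zzpppTpppp   [T ::= p T p]
zzpppTpppp ⇒ zzppppTppppp   [T ::= p T p]
zzppppTppppp ⇒ zzpppppTpppppp   [T ::= p T p]
zzpppppTpppppp ⇒ zzppppppTppppppp   [T ::= p T p]
zzppppppTppppppp ⇒ zzpppppppTpppppppp   [T ::= p T p]
zzpppppppTpppppppp ⇒ zzppppppprpppppppp   [T ::= r]

P ⇒ zPp ⇒ zzPpp ⇒ zzpTpp ⇒ zzppTppp ⇒ zzpppTpppp ⇒ zzppppTppppp ⇒ zzpppppTpppppp ⇒ zzppppppTppppppp ⇒ zzpppppppTpppppppp ⇒ zzppppppprpppppppp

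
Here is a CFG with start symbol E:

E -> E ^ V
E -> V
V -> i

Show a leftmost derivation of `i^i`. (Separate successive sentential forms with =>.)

E => E^V => V^V => i^V => i^i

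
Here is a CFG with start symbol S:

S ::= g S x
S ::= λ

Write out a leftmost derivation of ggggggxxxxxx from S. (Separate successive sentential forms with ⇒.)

S ⇒ gSx   [S ::= g S x]
gSx ⇒ ggSxx   [S ::= g S x]
ggSxx ⇒ gggSxxx   [S ::= g S x]
gggSxxx ⇒ ggggSxxxx   [S ::= g S x]
ggggSxxxx ⇒ gggggSxxxxx   [S ::= g S x]
gggggSxxxxx ⇒ ggggggSxxxxxx   [S ::= g S x]
ggggggSxxxxxx ⇒ ggggggxxxxxx   [S ::= λ]

S⇒gSx⇒ggSxx⇒gggSxxx⇒ggggSxxxx⇒gggggSxxxxx⇒ggggggSxxxxxx⇒ggggggxxxxxx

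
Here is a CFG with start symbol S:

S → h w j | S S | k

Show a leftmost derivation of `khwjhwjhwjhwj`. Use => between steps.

S=>SS=>SSS=>kSS=>kSSS=>khwjSS=>khwjSSS=>khwjhwjSS=>khwjhwjhwjS=>khwjhwjhwjhwj

S => SS   [S → S S]
SS => SSS   [S → S S]
SSS => kSS   [S → k]
kSS => kSSS   [S → S S]
kSSS => khwjSS   [S → h w j]
khwjSS => khwjSSS   [S → S S]
khwjSSS => khwjhwjSS   [S → h w j]
khwjhwjSS => khwjhwjhwjS   [S → h w j]
khwjhwjhwjS => khwjhwjhwjhwj   [S → h w j]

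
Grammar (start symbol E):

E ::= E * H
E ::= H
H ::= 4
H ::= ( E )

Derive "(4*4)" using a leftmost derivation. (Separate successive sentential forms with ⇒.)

E ⇒ H ⇒ (E) ⇒ (E*H) ⇒ (H*H) ⇒ (4*H) ⇒ (4*4)

E ⇒ H   [E ::= H]
H ⇒ (E)   [H ::= ( E )]
(E) ⇒ (E*H)   [E ::= E * H]
(E*H) ⇒ (H*H)   [E ::= H]
(H*H) ⇒ (4*H)   [H ::= 4]
(4*H) ⇒ (4*4)   [H ::= 4]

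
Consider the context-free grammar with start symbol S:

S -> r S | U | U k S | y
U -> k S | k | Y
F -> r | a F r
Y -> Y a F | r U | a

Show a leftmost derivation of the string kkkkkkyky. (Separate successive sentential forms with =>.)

S => UkS => kSkS => kUkS => kkkS => kkkUkS => kkkkSkS => kkkkUkSkS => kkkkkkSkS => kkkkkkykS => kkkkkkyky

S => UkS   [S -> U k S]
UkS => kSkS   [U -> k S]
kSkS => kUkS   [S -> U]
kUkS => kkkS   [U -> k]
kkkS => kkkUkS   [S -> U k S]
kkkUkS => kkkkSkS   [U -> k S]
kkkkSkS => kkkkUkSkS   [S -> U k S]
kkkkUkSkS => kkkkkkSkS   [U -> k]
kkkkkkSkS => kkkkkkykS   [S -> y]
kkkkkkykS => kkkkkkyky   [S -> y]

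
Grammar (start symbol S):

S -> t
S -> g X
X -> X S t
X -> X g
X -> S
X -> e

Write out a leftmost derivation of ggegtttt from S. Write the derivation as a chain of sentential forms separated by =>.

S=>gX=>gXSt=>gXStSt=>gXgStSt=>gSgStSt=>ggXgStSt=>ggegStSt=>ggegttSt=>ggegtttt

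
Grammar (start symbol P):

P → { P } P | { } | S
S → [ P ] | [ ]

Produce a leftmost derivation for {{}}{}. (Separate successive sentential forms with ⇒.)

P ⇒ {P}P ⇒ {{}}P ⇒ {{}}{}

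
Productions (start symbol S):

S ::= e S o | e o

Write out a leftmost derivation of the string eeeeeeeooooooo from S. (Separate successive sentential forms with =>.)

S => eSo   [S ::= e S o]
eSo => eeSoo   [S ::= e S o]
eeSoo => eeeSooo   [S ::= e S o]
eeeSooo => eeeeSoooo   [S ::= e S o]
eeeeSoooo => eeeeeSooooo   [S ::= e S o]
eeeeeSooooo => eeeeeeSoooooo   [S ::= e S o]
eeeeeeSoooooo => eeeeeeeooooooo   [S ::= e o]

S => eSo => eeSoo => eeeSooo => eeeeSoooo => eeeeeSooooo => eeeeeeSoooooo => eeeeeeeooooooo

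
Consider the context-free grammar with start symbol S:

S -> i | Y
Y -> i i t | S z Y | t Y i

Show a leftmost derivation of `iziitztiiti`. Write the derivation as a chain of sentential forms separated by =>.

S=>Y=>SzY=>YzY=>SzYzY=>izYzY=>iziitzY=>iziitztYi=>iziitztiiti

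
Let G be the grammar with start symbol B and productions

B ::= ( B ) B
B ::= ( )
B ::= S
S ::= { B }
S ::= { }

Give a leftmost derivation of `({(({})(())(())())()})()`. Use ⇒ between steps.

B ⇒ (B)B ⇒ (S)B ⇒ ({B})B ⇒ ({(B)B})B ⇒ ({((B)B)B})B ⇒ ({((S)B)B})B ⇒ ({(({})B)B})B ⇒ ({(({})(B)B)B})B ⇒ ({(({})(())B)B})B ⇒ ({(({})(())(B)B)B})B ⇒ ({(({})(())(())B)B})B ⇒ ({(({})(())(())())B})B ⇒ ({(({})(())(())())()})B ⇒ ({(({})(())(())())()})()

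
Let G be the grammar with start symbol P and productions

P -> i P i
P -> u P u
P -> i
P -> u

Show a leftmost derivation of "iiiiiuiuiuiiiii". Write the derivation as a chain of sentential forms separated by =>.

P=>iPi=>iiPii=>iiiPiii=>iiiiPiiii=>iiiiiPiiiii=>iiiiiuPuiiiii=>iiiiiuiPiuiiiii=>iiiiiuiuiuiiiii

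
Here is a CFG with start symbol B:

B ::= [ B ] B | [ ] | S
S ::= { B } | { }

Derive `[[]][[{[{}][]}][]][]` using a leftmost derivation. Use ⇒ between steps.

B ⇒ [B]B   [B ::= [ B ] B]
[B]B ⇒ [[]]B   [B ::= [ ]]
[[]]B ⇒ [[]][B]B   [B ::= [ B ] B]
[[]][B]B ⇒ [[]][[B]B]B   [B ::= [ B ] B]
[[]][[B]B]B ⇒ [[]][[S]B]B   [B ::= S]
[[]][[S]B]B ⇒ [[]][[{B}]B]B   [S ::= { B }]
[[]][[{B}]B]B ⇒ [[]][[{[B]B}]B]B   [B ::= [ B ] B]
[[]][[{[B]B}]B]B ⇒ [[]][[{[S]B}]B]B   [B ::= S]
[[]][[{[S]B}]B]B ⇒ [[]][[{[{}]B}]B]B   [S ::= { }]
[[]][[{[{}]B}]B]B ⇒ [[]][[{[{}][]}]B]B   [B ::= [ ]]
[[]][[{[{}][]}]B]B ⇒ [[]][[{[{}][]}][]]B   [B ::= [ ]]
[[]][[{[{}][]}][]]B ⇒ [[]][[{[{}][]}][]][]   [B ::= [ ]]

B⇒[B]B⇒[[]]B⇒[[]][B]B⇒[[]][[B]B]B⇒[[]][[S]B]B⇒[[]][[{B}]B]B⇒[[]][[{[B]B}]B]B⇒[[]][[{[S]B}]B]B⇒[[]][[{[{}]B}]B]B⇒[[]][[{[{}][]}]B]B⇒[[]][[{[{}][]}][]]B⇒[[]][[{[{}][]}][]][]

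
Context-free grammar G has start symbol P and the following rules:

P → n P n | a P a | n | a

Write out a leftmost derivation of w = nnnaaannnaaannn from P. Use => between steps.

P => nPn   [P → n P n]
nPn => nnPnn   [P → n P n]
nnPnn => nnnPnnn   [P → n P n]
nnnPnnn => nnnaPannn   [P → a P a]
nnnaPannn => nnnaaPaannn   [P → a P a]
nnnaaPaannn => nnnaaaPaaannn   [P → a P a]
nnnaaaPaaannn => nnnaaanPnaaannn   [P → n P n]
nnnaaanPnaaannn => nnnaaannnaaannn   [P → n]

P => nPn => nnPnn => nnnPnnn => nnnaPannn => nnnaaPaannn => nnnaaaPaaannn => nnnaaanPnaaannn => nnnaaannnaaannn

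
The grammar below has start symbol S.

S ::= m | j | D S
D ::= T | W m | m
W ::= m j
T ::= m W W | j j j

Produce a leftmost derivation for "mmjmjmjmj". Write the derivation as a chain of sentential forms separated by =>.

S => DS => TS => mWWS => mmjWS => mmjmjS => mmjmjDS => mmjmjWmS => mmjmjmjmS => mmjmjmjmj

S => DS   [S ::= D S]
DS => TS   [D ::= T]
TS => mWWS   [T ::= m W W]
mWWS => mmjWS   [W ::= m j]
mmjWS => mmjmjS   [W ::= m j]
mmjmjS => mmjmjDS   [S ::= D S]
mmjmjDS => mmjmjWmS   [D ::= W m]
mmjmjWmS => mmjmjmjmS   [W ::= m j]
mmjmjmjmS => mmjmjmjmj   [S ::= j]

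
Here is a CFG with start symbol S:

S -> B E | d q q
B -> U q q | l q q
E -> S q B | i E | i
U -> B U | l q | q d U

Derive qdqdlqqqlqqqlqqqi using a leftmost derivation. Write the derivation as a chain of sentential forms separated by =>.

S => BE => UqqE => qdUqqE => qdqdUqqE => qdqdBUqqE => qdqdUqqUqqE => qdqdBUqqUqqE => qdqdUqqUqqUqqE => qdqdlqqqUqqUqqE => qdqdlqqqlqqqUqqE => qdqdlqqqlqqqlqqqE => qdqdlqqqlqqqlqqqi

S => BE   [S -> B E]
BE => UqqE   [B -> U q q]
UqqE => qdUqqE   [U -> q d U]
qdUqqE => qdqdUqqE   [U -> q d U]
qdqdUqqE => qdqdBUqqE   [U -> B U]
qdqdBUqqE => qdqdUqqUqqE   [B -> U q q]
qdqdUqqUqqE => qdqdBUqqUqqE   [U -> B U]
qdqdBUqqUqqE => qdqdUqqUqqUqqE   [B -> U q q]
qdqdUqqUqqUqqE => qdqdlqqqUqqUqqE   [U -> l q]
qdqdlqqqUqqUqqE => qdqdlqqqlqqqUqqE   [U -> l q]
qdqdlqqqlqqqUqqE => qdqdlqqqlqqqlqqqE   [U -> l q]
qdqdlqqqlqqqlqqqE => qdqdlqqqlqqqlqqqi   [E -> i]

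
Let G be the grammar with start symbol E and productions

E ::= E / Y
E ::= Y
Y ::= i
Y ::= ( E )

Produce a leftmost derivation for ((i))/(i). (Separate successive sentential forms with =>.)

E => E/Y => Y/Y => (E)/Y => (Y)/Y => ((E))/Y => ((Y))/Y => ((i))/Y => ((i))/(E) => ((i))/(Y) => ((i))/(i)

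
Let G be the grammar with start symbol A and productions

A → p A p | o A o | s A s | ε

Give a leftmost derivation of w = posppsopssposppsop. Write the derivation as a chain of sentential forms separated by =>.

A => pAp => poAop => posAsop => pospApsop => posppAppsop => posppsAsppsop => posppsoAosppsop => posppsopAposppsop => posppsopsAsposppsop => posppsopssposppsop

A => pAp   [A → p A p]
pAp => poAop   [A → o A o]
poAop => posAsop   [A → s A s]
posAsop => pospApsop   [A → p A p]
pospApsop => posppAppsop   [A → p A p]
posppAppsop => posppsAsppsop   [A → s A s]
posppsAsppsop => posppsoAosppsop   [A → o A o]
posppsoAosppsop => posppsopAposppsop   [A → p A p]
posppsopAposppsop => posppsopsAsposppsop   [A → s A s]
posppsopsAsposppsop => posppsopssposppsop   [A → ε]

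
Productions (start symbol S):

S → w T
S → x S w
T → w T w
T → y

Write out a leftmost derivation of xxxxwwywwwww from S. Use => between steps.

S => xSw   [S → x S w]
xSw => xxSww   [S → x S w]
xxSww => xxxSwww   [S → x S w]
xxxSwww => xxxxSwwww   [S → x S w]
xxxxSwwww => xxxxwTwwww   [S → w T]
xxxxwTwwww => xxxxwwTwwwww   [T → w T w]
xxxxwwTwwwww => xxxxwwywwwww   [T → y]

S=>xSw=>xxSww=>xxxSwww=>xxxxSwwww=>xxxxwTwwww=>xxxxwwTwwwww=>xxxxwwywwwww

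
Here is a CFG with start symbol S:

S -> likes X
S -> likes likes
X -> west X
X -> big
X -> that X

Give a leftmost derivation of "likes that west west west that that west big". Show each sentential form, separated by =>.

S => likes X => likes that X => likes that west X => likes that west west X => likes that west west west X => likes that west west west that X => likes that west west west that that X => likes that west west west that that west X => likes that west west west that that west big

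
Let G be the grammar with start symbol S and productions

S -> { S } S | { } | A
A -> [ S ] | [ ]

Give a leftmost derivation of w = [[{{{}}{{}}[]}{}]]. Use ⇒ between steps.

S ⇒ A   [S -> A]
A ⇒ [S]   [A -> [ S ]]
[S] ⇒ [A]   [S -> A]
[A] ⇒ [[S]]   [A -> [ S ]]
[[S]] ⇒ [[{S}S]]   [S -> { S } S]
[[{S}S]] ⇒ [[{{S}S}S]]   [S -> { S } S]
[[{{S}S}S]] ⇒ [[{{{}}S}S]]   [S -> { }]
[[{{{}}S}S]] ⇒ [[{{{}}{S}S}S]]   [S -> { S } S]
[[{{{}}{S}S}S]] ⇒ [[{{{}}{{}}S}S]]   [S -> { }]
[[{{{}}{{}}S}S]] ⇒ [[{{{}}{{}}A}S]]   [S -> A]
[[{{{}}{{}}A}S]] ⇒ [[{{{}}{{}}[]}S]]   [A -> [ ]]
[[{{{}}{{}}[]}S]] ⇒ [[{{{}}{{}}[]}{}]]   [S -> { }]

S ⇒ A ⇒ [S] ⇒ [A] ⇒ [[S]] ⇒ [[{S}S]] ⇒ [[{{S}S}S]] ⇒ [[{{{}}S}S]] ⇒ [[{{{}}{S}S}S]] ⇒ [[{{{}}{{}}S}S]] ⇒ [[{{{}}{{}}A}S]] ⇒ [[{{{}}{{}}[]}S]] ⇒ [[{{{}}{{}}[]}{}]]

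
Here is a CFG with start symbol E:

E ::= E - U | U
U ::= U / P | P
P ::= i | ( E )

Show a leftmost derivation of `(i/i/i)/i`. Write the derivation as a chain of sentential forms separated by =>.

E => U   [E ::= U]
U => U/P   [U ::= U / P]
U/P => P/P   [U ::= P]
P/P => (E)/P   [P ::= ( E )]
(E)/P => (U)/P   [E ::= U]
(U)/P => (U/P)/P   [U ::= U / P]
(U/P)/P => (U/P/P)/P   [U ::= U / P]
(U/P/P)/P => (P/P/P)/P   [U ::= P]
(P/P/P)/P => (i/P/P)/P   [P ::= i]
(i/P/P)/P => (i/i/P)/P   [P ::= i]
(i/i/P)/P => (i/i/i)/P   [P ::= i]
(i/i/i)/P => (i/i/i)/i   [P ::= i]

E=>U=>U/P=>P/P=>(E)/P=>(U)/P=>(U/P)/P=>(U/P/P)/P=>(P/P/P)/P=>(i/P/P)/P=>(i/i/P)/P=>(i/i/i)/P=>(i/i/i)/i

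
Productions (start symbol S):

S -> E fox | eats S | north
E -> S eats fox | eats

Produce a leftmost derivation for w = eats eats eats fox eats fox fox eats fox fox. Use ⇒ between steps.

S ⇒ E fox ⇒ S eats fox fox ⇒ eats S eats fox fox ⇒ eats E fox eats fox fox ⇒ eats S eats fox fox eats fox fox ⇒ eats eats S eats fox fox eats fox fox ⇒ eats eats E fox eats fox fox eats fox fox ⇒ eats eats eats fox eats fox fox eats fox fox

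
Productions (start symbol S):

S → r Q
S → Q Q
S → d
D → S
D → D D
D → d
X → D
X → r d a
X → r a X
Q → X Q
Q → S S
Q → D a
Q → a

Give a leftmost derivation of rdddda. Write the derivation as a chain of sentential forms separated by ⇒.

S ⇒ rQ   [S → r Q]
rQ ⇒ rDa   [Q → D a]
rDa ⇒ rDDa   [D → D D]
rDDa ⇒ rDDDa   [D → D D]
rDDDa ⇒ rdDDa   [D → d]
rdDDa ⇒ rdDDDa   [D → D D]
rdDDDa ⇒ rddDDa   [D → d]
rddDDa ⇒ rdddDa   [D → d]
rdddDa ⇒ rdddda   [D → d]

S ⇒ rQ ⇒ rDa ⇒ rDDa ⇒ rDDDa ⇒ rdDDa ⇒ rdDDDa ⇒ rddDDa ⇒ rdddDa ⇒ rdddda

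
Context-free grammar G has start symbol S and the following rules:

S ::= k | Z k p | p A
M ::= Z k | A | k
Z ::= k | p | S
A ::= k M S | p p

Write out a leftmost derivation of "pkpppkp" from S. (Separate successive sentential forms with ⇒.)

S ⇒ pA   [S ::= p A]
pA ⇒ pkMS   [A ::= k M S]
pkMS ⇒ pkAS   [M ::= A]
pkAS ⇒ pkppS   [A ::= p p]
pkppS ⇒ pkppZkp   [S ::= Z k p]
pkppZkp ⇒ pkpppkp   [Z ::= p]

S⇒pA⇒pkMS⇒pkAS⇒pkppS⇒pkppZkp⇒pkpppkp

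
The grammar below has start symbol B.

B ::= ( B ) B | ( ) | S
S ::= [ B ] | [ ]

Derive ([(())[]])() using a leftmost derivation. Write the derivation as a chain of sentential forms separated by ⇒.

B ⇒ (B)B   [B ::= ( B ) B]
(B)B ⇒ (S)B   [B ::= S]
(S)B ⇒ ([B])B   [S ::= [ B ]]
([B])B ⇒ ([(B)B])B   [B ::= ( B ) B]
([(B)B])B ⇒ ([(())B])B   [B ::= ( )]
([(())B])B ⇒ ([(())S])B   [B ::= S]
([(())S])B ⇒ ([(())[]])B   [S ::= [ ]]
([(())[]])B ⇒ ([(())[]])()   [B ::= ( )]

B ⇒ (B)B ⇒ (S)B ⇒ ([B])B ⇒ ([(B)B])B ⇒ ([(())B])B ⇒ ([(())S])B ⇒ ([(())[]])B ⇒ ([(())[]])()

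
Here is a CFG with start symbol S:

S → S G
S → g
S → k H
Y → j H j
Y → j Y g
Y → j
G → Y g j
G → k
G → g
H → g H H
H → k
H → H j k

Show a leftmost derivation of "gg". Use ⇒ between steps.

S ⇒ SG   [S → S G]
SG ⇒ gG   [S → g]
gG ⇒ gg   [G → g]

S ⇒ SG ⇒ gG ⇒ gg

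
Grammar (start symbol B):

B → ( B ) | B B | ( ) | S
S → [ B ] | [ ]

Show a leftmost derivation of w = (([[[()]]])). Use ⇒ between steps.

B⇒(B)⇒((B))⇒((S))⇒(([B]))⇒(([S]))⇒(([[B]]))⇒(([[S]]))⇒(([[[B]]]))⇒(([[[()]]]))

B ⇒ (B)   [B → ( B )]
(B) ⇒ ((B))   [B → ( B )]
((B)) ⇒ ((S))   [B → S]
((S)) ⇒ (([B]))   [S → [ B ]]
(([B])) ⇒ (([S]))   [B → S]
(([S])) ⇒ (([[B]]))   [S → [ B ]]
(([[B]])) ⇒ (([[S]]))   [B → S]
(([[S]])) ⇒ (([[[B]]]))   [S → [ B ]]
(([[[B]]])) ⇒ (([[[()]]]))   [B → ( )]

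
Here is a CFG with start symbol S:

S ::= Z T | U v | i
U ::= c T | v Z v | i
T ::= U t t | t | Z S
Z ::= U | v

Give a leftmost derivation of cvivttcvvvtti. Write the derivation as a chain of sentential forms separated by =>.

S => ZT => UT => cTT => cUttT => cvZvttT => cvUvttT => cvivttT => cvivttZS => cvivttUS => cvivttcTS => cvivttcUttS => cvivttcvZvttS => cvivttcvvvttS => cvivttcvvvtti

S => ZT   [S ::= Z T]
ZT => UT   [Z ::= U]
UT => cTT   [U ::= c T]
cTT => cUttT   [T ::= U t t]
cUttT => cvZvttT   [U ::= v Z v]
cvZvttT => cvUvttT   [Z ::= U]
cvUvttT => cvivttT   [U ::= i]
cvivttT => cvivttZS   [T ::= Z S]
cvivttZS => cvivttUS   [Z ::= U]
cvivttUS => cvivttcTS   [U ::= c T]
cvivttcTS => cvivttcUttS   [T ::= U t t]
cvivttcUttS => cvivttcvZvttS   [U ::= v Z v]
cvivttcvZvttS => cvivttcvvvttS   [Z ::= v]
cvivttcvvvttS => cvivttcvvvtti   [S ::= i]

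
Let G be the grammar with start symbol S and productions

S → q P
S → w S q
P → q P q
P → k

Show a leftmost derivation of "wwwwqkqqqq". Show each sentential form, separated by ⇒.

S ⇒ wSq   [S → w S q]
wSq ⇒ wwSqq   [S → w S q]
wwSqq ⇒ wwwSqqq   [S → w S q]
wwwSqqq ⇒ wwwwSqqqq   [S → w S q]
wwwwSqqqq ⇒ wwwwqPqqqq   [S → q P]
wwwwqPqqqq ⇒ wwwwqkqqqq   [P → k]

S⇒wSq⇒wwSqq⇒wwwSqqq⇒wwwwSqqqq⇒wwwwqPqqqq⇒wwwwqkqqqq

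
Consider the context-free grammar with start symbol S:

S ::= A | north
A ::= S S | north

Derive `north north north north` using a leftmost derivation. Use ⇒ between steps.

S ⇒ A ⇒ S S ⇒ A S ⇒ S S S ⇒ A S S ⇒ S S S S ⇒ A S S S ⇒ north S S S ⇒ north north S S ⇒ north north A S ⇒ north north north S ⇒ north north north north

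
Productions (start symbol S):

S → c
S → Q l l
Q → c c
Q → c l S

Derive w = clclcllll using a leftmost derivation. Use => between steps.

S => Qll   [S → Q l l]
Qll => clSll   [Q → c l S]
clSll => clQllll   [S → Q l l]
clQllll => clclSllll   [Q → c l S]
clclSllll => clclcllll   [S → c]

S => Qll => clSll => clQllll => clclSllll => clclcllll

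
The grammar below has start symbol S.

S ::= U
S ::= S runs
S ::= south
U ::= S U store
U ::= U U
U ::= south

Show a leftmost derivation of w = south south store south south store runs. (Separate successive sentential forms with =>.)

S => S runs => U runs => U U runs => S U store U runs => south U store U runs => south south store U runs => south south store S U store runs => south south store U U store runs => south south store south U store runs => south south store south south store runs

S => S runs   [S ::= S runs]
S runs => U runs   [S ::= U]
U runs => U U runs   [U ::= U U]
U U runs => S U store U runs   [U ::= S U store]
S U store U runs => south U store U runs   [S ::= south]
south U store U runs => south south store U runs   [U ::= south]
south south store U runs => south south store S U store runs   [U ::= S U store]
south south store S U store runs => south south store U U store runs   [S ::= U]
south south store U U store runs => south south store south U store runs   [U ::= south]
south south store south U store runs => south south store south south store runs   [U ::= south]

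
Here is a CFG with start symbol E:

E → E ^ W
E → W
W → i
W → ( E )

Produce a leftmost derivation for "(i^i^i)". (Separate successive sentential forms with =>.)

E => W => (E) => (E^W) => (E^W^W) => (W^W^W) => (i^W^W) => (i^i^W) => (i^i^i)

E => W   [E → W]
W => (E)   [W → ( E )]
(E) => (E^W)   [E → E ^ W]
(E^W) => (E^W^W)   [E → E ^ W]
(E^W^W) => (W^W^W)   [E → W]
(W^W^W) => (i^W^W)   [W → i]
(i^W^W) => (i^i^W)   [W → i]
(i^i^W) => (i^i^i)   [W → i]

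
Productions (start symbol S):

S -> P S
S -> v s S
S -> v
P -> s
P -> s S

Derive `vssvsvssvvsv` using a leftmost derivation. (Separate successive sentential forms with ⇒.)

S ⇒ vsS   [S -> v s S]
vsS ⇒ vsPS   [S -> P S]
vsPS ⇒ vssSS   [P -> s S]
vssSS ⇒ vssvS   [S -> v]
vssvS ⇒ vssvPS   [S -> P S]
vssvPS ⇒ vssvsSS   [P -> s S]
vssvsSS ⇒ vssvsvsSS   [S -> v s S]
vssvsvsSS ⇒ vssvsvsPSS   [S -> P S]
vssvsvsPSS ⇒ vssvsvssSSS   [P -> s S]
vssvsvssSSS ⇒ vssvsvssvSS   [S -> v]
vssvsvssvSS ⇒ vssvsvssvvS   [S -> v]
vssvsvssvvS ⇒ vssvsvssvvPS   [S -> P S]
vssvsvssvvPS ⇒ vssvsvssvvsS   [P -> s]
vssvsvssvvsS ⇒ vssvsvssvvsv   [S -> v]

S ⇒ vsS ⇒ vsPS ⇒ vssSS ⇒ vssvS ⇒ vssvPS ⇒ vssvsSS ⇒ vssvsvsSS ⇒ vssvsvsPSS ⇒ vssvsvssSSS ⇒ vssvsvssvSS ⇒ vssvsvssvvS ⇒ vssvsvssvvPS ⇒ vssvsvssvvsS ⇒ vssvsvssvvsv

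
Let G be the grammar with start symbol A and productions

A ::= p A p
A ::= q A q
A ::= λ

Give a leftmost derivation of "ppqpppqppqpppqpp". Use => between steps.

A => pAp => ppApp => ppqAqpp => ppqpApqpp => ppqppAppqpp => ppqpppApppqpp => ppqpppqAqpppqpp => ppqpppqpApqpppqpp => ppqpppqppqpppqpp

A => pAp   [A ::= p A p]
pAp => ppApp   [A ::= p A p]
ppApp => ppqAqpp   [A ::= q A q]
ppqAqpp => ppqpApqpp   [A ::= p A p]
ppqpApqpp => ppqppAppqpp   [A ::= p A p]
ppqppAppqpp => ppqpppApppqpp   [A ::= p A p]
ppqpppApppqpp => ppqpppqAqpppqpp   [A ::= q A q]
ppqpppqAqpppqpp => ppqpppqpApqpppqpp   [A ::= p A p]
ppqpppqpApqpppqpp => ppqpppqppqpppqpp   [A ::= λ]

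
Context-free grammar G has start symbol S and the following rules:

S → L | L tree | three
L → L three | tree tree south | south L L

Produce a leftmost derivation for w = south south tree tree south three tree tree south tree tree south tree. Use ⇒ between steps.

S ⇒ L tree ⇒ south L L tree ⇒ south south L L L tree ⇒ south south L three L L tree ⇒ south south tree tree south three L L tree ⇒ south south tree tree south three tree tree south L tree ⇒ south south tree tree south three tree tree south tree tree south tree

S ⇒ L tree   [S → L tree]
L tree ⇒ south L L tree   [L → south L L]
south L L tree ⇒ south south L L L tree   [L → south L L]
south south L L L tree ⇒ south south L three L L tree   [L → L three]
south south L three L L tree ⇒ south south tree tree south three L L tree   [L → tree tree south]
south south tree tree south three L L tree ⇒ south south tree tree south three tree tree south L tree   [L → tree tree south]
south south tree tree south three tree tree south L tree ⇒ south south tree tree south three tree tree south tree tree south tree   [L → tree tree south]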